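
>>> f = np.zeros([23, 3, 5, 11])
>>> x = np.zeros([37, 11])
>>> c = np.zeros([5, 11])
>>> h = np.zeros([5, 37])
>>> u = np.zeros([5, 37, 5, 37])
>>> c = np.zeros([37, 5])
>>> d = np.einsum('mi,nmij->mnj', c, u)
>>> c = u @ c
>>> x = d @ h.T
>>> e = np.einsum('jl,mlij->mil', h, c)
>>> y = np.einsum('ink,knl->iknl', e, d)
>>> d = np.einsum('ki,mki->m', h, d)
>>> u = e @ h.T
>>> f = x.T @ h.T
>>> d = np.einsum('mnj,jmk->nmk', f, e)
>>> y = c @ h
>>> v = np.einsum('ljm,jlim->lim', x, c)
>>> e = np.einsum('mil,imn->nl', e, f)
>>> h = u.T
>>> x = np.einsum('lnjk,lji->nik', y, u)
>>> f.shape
(5, 5, 5)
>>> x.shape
(37, 5, 37)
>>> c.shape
(5, 37, 5, 5)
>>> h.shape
(5, 5, 5)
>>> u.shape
(5, 5, 5)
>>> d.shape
(5, 5, 37)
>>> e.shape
(5, 37)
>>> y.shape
(5, 37, 5, 37)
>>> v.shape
(37, 5, 5)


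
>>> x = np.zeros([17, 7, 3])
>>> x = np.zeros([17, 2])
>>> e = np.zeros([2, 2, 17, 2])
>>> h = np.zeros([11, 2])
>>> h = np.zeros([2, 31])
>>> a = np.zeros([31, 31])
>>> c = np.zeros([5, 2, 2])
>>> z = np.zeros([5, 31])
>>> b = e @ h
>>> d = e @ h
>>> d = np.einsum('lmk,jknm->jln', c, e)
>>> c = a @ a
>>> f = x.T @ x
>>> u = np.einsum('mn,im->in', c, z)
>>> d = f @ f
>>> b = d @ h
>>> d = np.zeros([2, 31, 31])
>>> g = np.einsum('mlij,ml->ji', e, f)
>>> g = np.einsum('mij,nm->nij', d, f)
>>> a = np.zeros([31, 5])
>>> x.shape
(17, 2)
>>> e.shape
(2, 2, 17, 2)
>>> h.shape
(2, 31)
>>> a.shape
(31, 5)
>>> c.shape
(31, 31)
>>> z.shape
(5, 31)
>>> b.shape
(2, 31)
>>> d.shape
(2, 31, 31)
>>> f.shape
(2, 2)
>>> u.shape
(5, 31)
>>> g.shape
(2, 31, 31)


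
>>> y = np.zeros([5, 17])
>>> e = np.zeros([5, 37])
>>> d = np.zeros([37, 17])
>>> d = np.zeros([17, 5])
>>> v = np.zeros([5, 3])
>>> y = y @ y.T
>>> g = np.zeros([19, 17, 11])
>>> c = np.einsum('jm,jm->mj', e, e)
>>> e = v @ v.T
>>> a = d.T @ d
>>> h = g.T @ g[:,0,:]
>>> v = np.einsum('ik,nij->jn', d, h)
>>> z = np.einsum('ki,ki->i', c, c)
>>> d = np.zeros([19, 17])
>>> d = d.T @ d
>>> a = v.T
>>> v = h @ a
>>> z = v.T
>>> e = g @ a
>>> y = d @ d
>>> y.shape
(17, 17)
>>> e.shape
(19, 17, 11)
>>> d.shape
(17, 17)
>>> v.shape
(11, 17, 11)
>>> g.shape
(19, 17, 11)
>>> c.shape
(37, 5)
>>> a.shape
(11, 11)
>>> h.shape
(11, 17, 11)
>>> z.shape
(11, 17, 11)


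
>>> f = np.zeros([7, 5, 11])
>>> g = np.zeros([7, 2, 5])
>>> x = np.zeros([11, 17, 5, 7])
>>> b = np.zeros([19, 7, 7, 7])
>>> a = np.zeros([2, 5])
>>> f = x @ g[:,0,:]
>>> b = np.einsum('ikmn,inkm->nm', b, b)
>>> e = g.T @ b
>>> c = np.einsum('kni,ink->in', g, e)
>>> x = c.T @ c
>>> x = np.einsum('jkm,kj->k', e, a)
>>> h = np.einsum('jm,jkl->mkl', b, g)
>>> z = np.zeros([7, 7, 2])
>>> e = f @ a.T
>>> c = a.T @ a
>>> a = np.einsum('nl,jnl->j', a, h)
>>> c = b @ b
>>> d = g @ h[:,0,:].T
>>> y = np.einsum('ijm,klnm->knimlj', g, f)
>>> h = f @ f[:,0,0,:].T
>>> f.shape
(11, 17, 5, 5)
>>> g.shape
(7, 2, 5)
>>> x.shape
(2,)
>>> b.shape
(7, 7)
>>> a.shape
(7,)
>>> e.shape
(11, 17, 5, 2)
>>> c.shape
(7, 7)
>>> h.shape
(11, 17, 5, 11)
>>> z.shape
(7, 7, 2)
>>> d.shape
(7, 2, 7)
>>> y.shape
(11, 5, 7, 5, 17, 2)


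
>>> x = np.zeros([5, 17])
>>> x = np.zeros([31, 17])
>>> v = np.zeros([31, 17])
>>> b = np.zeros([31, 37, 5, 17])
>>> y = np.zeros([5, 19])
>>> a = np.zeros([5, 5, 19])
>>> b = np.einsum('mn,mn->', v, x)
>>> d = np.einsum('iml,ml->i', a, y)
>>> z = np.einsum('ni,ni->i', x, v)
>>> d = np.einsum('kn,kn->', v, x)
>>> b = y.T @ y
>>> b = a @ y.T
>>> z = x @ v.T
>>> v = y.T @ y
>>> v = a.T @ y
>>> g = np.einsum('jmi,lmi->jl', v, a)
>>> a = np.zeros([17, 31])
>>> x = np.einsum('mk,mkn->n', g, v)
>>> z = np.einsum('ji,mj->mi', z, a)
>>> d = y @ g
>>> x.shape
(19,)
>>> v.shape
(19, 5, 19)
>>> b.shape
(5, 5, 5)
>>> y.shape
(5, 19)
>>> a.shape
(17, 31)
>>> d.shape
(5, 5)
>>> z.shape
(17, 31)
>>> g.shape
(19, 5)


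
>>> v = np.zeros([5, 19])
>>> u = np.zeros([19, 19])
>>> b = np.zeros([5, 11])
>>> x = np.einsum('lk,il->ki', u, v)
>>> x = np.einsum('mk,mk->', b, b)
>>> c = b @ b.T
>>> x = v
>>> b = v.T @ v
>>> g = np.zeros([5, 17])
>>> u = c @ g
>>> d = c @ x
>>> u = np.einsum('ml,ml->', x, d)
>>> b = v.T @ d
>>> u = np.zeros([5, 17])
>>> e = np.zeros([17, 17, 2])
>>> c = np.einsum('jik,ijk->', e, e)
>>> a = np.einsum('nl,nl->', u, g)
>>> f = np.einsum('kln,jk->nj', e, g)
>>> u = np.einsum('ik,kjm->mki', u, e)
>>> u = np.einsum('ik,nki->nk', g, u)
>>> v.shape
(5, 19)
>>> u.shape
(2, 17)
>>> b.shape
(19, 19)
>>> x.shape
(5, 19)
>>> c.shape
()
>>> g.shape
(5, 17)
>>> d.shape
(5, 19)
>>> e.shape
(17, 17, 2)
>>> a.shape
()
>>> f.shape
(2, 5)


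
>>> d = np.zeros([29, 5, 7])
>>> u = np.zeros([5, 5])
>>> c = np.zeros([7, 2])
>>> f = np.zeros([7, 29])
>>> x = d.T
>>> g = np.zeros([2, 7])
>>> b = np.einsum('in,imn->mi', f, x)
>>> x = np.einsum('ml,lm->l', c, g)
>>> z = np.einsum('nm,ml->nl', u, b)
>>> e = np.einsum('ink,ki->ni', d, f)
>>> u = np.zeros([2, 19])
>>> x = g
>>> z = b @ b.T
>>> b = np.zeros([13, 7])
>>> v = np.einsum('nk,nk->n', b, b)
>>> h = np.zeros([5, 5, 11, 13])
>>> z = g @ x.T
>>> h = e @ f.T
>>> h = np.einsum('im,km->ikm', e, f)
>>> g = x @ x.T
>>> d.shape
(29, 5, 7)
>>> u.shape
(2, 19)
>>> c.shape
(7, 2)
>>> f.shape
(7, 29)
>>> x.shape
(2, 7)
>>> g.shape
(2, 2)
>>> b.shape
(13, 7)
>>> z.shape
(2, 2)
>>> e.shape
(5, 29)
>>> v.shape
(13,)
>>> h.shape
(5, 7, 29)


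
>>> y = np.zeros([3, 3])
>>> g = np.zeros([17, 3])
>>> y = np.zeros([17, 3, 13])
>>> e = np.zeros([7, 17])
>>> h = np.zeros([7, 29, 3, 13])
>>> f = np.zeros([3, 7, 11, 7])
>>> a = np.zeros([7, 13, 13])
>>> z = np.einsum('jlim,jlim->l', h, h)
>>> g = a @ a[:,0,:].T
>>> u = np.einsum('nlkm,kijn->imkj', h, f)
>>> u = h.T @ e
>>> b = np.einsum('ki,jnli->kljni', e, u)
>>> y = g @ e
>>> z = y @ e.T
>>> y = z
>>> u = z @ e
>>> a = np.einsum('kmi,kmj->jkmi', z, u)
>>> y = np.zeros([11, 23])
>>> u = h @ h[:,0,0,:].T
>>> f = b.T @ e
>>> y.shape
(11, 23)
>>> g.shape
(7, 13, 7)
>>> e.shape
(7, 17)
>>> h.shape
(7, 29, 3, 13)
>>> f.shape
(17, 3, 13, 29, 17)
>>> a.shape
(17, 7, 13, 7)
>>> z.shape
(7, 13, 7)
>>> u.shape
(7, 29, 3, 7)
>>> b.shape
(7, 29, 13, 3, 17)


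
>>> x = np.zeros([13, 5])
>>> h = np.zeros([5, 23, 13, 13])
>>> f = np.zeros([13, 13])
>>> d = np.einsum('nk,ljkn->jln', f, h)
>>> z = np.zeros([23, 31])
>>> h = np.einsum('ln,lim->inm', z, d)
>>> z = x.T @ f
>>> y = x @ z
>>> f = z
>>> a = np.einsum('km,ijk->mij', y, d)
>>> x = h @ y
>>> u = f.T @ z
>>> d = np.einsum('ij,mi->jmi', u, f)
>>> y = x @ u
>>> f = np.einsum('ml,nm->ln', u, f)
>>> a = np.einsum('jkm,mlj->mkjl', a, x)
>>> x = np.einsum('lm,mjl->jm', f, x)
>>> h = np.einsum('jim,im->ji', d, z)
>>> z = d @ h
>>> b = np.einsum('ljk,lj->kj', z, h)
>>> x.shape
(31, 5)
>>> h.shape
(13, 5)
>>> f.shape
(13, 5)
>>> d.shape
(13, 5, 13)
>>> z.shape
(13, 5, 5)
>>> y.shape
(5, 31, 13)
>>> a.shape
(5, 23, 13, 31)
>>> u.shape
(13, 13)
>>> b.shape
(5, 5)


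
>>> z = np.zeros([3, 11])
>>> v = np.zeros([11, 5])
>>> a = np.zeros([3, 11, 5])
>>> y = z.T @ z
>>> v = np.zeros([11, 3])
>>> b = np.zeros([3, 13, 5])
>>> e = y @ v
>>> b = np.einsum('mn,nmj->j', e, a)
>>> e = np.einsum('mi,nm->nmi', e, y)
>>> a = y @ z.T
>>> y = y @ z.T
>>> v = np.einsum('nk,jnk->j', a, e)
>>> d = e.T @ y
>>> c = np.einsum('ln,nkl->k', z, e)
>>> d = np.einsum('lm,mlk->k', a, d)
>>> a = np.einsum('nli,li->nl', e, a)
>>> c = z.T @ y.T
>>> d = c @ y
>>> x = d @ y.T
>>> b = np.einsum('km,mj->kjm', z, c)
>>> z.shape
(3, 11)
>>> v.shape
(11,)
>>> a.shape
(11, 11)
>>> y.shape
(11, 3)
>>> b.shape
(3, 11, 11)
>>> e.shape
(11, 11, 3)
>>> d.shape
(11, 3)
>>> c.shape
(11, 11)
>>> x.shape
(11, 11)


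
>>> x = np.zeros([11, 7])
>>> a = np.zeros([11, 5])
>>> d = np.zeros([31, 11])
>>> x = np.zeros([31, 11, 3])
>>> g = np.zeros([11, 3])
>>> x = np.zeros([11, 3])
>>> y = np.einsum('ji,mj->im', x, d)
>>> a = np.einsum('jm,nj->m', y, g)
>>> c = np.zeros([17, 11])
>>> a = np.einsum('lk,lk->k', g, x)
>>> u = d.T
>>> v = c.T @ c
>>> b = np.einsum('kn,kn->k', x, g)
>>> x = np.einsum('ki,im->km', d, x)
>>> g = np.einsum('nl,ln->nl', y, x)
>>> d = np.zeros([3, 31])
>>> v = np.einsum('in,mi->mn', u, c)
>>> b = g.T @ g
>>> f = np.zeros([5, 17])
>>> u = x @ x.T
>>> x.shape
(31, 3)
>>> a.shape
(3,)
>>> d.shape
(3, 31)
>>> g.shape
(3, 31)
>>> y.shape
(3, 31)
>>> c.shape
(17, 11)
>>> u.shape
(31, 31)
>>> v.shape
(17, 31)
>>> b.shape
(31, 31)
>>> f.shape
(5, 17)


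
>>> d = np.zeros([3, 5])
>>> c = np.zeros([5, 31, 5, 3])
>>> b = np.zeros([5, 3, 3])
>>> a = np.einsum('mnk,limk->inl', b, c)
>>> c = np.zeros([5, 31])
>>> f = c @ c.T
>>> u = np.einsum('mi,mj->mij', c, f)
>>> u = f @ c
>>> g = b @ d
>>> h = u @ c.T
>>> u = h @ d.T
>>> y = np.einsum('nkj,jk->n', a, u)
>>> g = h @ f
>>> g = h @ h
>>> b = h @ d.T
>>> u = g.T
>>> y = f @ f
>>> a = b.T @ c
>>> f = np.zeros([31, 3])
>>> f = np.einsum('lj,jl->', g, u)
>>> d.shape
(3, 5)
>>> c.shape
(5, 31)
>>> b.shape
(5, 3)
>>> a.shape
(3, 31)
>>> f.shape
()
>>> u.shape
(5, 5)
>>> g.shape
(5, 5)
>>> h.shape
(5, 5)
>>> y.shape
(5, 5)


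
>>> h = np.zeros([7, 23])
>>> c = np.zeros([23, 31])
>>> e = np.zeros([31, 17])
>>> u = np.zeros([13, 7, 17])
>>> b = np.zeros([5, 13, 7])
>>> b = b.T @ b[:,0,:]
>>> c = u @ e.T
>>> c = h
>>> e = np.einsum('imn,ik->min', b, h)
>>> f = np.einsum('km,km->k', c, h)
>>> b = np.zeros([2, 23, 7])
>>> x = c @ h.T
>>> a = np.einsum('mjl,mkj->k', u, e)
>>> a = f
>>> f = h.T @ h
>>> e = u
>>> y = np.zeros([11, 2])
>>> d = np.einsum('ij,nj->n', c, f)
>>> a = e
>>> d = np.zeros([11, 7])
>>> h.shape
(7, 23)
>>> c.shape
(7, 23)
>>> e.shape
(13, 7, 17)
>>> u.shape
(13, 7, 17)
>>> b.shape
(2, 23, 7)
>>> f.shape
(23, 23)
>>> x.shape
(7, 7)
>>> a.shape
(13, 7, 17)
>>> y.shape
(11, 2)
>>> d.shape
(11, 7)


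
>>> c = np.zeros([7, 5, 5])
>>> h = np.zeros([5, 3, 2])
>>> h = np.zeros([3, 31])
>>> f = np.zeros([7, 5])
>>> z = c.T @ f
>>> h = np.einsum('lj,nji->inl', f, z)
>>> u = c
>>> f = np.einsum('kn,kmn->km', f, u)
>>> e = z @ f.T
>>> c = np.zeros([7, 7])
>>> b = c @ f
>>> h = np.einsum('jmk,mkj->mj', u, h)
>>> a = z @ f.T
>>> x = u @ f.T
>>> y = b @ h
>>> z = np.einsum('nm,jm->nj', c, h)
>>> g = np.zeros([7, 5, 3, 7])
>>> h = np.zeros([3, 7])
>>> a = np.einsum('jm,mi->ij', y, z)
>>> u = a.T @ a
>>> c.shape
(7, 7)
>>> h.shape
(3, 7)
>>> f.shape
(7, 5)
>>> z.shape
(7, 5)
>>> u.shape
(7, 7)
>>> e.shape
(5, 5, 7)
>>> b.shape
(7, 5)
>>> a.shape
(5, 7)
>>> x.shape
(7, 5, 7)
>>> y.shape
(7, 7)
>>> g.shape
(7, 5, 3, 7)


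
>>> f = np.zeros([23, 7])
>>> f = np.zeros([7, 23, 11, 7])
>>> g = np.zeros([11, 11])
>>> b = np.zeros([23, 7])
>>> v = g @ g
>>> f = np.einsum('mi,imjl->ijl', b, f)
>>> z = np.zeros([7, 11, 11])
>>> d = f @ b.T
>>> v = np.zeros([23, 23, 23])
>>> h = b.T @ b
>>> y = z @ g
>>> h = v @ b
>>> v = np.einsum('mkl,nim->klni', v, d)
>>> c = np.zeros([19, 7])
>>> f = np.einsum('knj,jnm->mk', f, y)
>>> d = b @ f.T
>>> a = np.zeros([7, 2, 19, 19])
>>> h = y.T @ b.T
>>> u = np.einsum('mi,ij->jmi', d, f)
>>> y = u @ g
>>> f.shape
(11, 7)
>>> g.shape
(11, 11)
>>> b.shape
(23, 7)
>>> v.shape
(23, 23, 7, 11)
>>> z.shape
(7, 11, 11)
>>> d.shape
(23, 11)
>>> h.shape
(11, 11, 23)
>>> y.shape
(7, 23, 11)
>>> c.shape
(19, 7)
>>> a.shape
(7, 2, 19, 19)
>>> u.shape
(7, 23, 11)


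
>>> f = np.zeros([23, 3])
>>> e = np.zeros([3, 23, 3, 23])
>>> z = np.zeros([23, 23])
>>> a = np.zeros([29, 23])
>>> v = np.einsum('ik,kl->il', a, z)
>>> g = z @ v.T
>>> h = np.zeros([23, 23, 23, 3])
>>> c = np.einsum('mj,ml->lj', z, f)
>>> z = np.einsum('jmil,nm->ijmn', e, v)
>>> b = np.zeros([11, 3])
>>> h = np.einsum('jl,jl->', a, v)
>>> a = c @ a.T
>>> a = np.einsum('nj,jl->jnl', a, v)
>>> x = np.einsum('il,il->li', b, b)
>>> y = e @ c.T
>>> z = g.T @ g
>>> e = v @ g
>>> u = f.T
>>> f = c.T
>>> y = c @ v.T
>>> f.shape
(23, 3)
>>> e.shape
(29, 29)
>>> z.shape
(29, 29)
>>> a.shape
(29, 3, 23)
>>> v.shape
(29, 23)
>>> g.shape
(23, 29)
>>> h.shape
()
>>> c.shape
(3, 23)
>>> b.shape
(11, 3)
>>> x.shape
(3, 11)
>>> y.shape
(3, 29)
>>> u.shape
(3, 23)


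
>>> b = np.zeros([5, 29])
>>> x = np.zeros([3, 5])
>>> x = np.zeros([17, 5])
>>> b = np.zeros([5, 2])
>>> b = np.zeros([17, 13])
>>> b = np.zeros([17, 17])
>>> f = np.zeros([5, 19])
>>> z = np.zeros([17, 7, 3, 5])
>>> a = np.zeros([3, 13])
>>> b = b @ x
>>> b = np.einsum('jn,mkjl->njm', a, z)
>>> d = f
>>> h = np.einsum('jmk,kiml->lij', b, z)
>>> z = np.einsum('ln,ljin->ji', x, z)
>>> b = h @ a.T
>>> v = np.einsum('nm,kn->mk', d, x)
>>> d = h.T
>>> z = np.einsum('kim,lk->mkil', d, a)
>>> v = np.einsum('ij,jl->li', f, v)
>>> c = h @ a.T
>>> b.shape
(5, 7, 3)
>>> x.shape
(17, 5)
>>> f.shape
(5, 19)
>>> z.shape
(5, 13, 7, 3)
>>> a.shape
(3, 13)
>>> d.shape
(13, 7, 5)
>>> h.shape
(5, 7, 13)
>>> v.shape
(17, 5)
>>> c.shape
(5, 7, 3)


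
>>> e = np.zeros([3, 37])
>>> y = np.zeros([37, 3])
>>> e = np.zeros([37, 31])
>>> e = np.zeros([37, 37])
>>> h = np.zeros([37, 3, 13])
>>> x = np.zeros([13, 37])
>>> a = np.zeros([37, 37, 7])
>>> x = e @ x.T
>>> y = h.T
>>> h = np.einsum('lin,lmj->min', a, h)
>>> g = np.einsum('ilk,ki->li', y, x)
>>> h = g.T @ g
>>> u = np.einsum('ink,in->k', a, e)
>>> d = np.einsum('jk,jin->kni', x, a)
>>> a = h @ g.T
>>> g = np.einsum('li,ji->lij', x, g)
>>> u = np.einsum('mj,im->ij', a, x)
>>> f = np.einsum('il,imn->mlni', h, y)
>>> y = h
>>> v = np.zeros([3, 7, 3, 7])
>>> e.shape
(37, 37)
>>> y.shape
(13, 13)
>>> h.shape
(13, 13)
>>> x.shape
(37, 13)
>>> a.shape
(13, 3)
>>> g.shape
(37, 13, 3)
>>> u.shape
(37, 3)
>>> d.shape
(13, 7, 37)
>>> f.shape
(3, 13, 37, 13)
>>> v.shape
(3, 7, 3, 7)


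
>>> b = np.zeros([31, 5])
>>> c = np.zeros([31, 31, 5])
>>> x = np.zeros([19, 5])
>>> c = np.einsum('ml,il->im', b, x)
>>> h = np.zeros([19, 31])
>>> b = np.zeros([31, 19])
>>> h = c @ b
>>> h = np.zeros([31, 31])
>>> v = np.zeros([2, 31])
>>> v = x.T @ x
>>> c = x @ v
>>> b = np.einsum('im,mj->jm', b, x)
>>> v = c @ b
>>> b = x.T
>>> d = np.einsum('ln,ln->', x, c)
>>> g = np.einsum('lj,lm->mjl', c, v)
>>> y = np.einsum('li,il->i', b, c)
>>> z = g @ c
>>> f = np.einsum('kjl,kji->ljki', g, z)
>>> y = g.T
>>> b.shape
(5, 19)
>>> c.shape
(19, 5)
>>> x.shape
(19, 5)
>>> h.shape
(31, 31)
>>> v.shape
(19, 19)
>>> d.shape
()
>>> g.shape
(19, 5, 19)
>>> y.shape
(19, 5, 19)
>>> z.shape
(19, 5, 5)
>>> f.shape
(19, 5, 19, 5)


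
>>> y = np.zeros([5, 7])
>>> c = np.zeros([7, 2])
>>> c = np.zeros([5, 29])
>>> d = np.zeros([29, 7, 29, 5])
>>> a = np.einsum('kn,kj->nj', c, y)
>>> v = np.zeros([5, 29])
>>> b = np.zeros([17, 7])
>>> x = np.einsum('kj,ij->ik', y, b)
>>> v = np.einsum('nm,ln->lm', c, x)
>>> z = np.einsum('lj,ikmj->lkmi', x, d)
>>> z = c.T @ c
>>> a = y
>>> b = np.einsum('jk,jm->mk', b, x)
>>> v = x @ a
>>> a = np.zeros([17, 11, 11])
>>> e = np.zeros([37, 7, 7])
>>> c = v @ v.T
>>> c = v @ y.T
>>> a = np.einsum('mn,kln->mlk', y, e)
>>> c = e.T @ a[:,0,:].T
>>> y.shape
(5, 7)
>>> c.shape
(7, 7, 5)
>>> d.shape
(29, 7, 29, 5)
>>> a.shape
(5, 7, 37)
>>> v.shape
(17, 7)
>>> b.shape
(5, 7)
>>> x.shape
(17, 5)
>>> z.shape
(29, 29)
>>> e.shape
(37, 7, 7)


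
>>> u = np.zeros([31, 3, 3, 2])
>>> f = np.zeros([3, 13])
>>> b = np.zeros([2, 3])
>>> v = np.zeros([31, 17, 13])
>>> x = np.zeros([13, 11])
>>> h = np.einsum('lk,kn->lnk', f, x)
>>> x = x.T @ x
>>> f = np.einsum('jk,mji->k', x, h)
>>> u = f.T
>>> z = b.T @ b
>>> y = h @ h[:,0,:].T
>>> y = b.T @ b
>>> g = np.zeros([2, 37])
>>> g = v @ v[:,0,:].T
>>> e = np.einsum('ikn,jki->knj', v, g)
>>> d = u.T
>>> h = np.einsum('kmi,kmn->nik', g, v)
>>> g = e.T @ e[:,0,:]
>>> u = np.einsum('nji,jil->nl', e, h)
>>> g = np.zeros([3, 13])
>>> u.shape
(17, 31)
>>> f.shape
(11,)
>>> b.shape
(2, 3)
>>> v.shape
(31, 17, 13)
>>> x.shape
(11, 11)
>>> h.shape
(13, 31, 31)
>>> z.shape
(3, 3)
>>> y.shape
(3, 3)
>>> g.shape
(3, 13)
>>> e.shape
(17, 13, 31)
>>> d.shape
(11,)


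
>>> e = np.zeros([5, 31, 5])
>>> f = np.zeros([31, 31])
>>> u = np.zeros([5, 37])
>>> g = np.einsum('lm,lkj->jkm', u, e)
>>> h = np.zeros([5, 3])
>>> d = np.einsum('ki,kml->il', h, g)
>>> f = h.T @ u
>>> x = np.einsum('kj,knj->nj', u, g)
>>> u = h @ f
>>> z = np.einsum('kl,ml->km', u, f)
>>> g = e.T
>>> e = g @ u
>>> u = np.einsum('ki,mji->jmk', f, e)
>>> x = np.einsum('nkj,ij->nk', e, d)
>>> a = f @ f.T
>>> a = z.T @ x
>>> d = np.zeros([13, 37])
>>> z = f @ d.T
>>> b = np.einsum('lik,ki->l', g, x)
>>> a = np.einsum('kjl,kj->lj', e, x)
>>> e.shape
(5, 31, 37)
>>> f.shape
(3, 37)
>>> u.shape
(31, 5, 3)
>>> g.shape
(5, 31, 5)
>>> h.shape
(5, 3)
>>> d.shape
(13, 37)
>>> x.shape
(5, 31)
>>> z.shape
(3, 13)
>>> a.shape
(37, 31)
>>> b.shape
(5,)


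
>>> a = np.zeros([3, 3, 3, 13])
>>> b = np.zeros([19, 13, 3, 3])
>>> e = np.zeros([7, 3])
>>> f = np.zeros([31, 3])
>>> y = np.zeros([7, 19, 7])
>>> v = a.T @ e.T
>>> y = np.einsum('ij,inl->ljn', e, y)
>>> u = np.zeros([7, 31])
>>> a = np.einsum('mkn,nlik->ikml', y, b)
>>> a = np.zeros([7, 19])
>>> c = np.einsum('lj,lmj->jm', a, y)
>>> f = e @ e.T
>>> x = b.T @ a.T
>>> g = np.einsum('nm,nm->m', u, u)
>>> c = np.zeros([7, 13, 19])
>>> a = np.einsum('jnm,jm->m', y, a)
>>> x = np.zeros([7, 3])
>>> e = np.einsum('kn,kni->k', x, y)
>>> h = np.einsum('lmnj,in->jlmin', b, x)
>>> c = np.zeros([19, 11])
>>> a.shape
(19,)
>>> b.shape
(19, 13, 3, 3)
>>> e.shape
(7,)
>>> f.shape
(7, 7)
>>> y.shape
(7, 3, 19)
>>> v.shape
(13, 3, 3, 7)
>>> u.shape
(7, 31)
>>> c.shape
(19, 11)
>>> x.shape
(7, 3)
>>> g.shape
(31,)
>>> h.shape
(3, 19, 13, 7, 3)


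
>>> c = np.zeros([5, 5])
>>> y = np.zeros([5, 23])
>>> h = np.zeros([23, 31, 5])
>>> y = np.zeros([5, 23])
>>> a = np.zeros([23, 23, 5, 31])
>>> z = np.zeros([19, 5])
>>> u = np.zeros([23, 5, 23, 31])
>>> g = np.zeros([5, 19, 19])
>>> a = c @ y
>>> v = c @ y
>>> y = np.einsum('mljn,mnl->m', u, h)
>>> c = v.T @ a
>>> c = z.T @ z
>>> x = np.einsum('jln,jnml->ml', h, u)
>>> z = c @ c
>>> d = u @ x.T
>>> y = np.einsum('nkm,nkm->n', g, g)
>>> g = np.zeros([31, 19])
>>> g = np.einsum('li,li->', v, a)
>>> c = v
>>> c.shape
(5, 23)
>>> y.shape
(5,)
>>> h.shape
(23, 31, 5)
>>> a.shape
(5, 23)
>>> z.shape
(5, 5)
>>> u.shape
(23, 5, 23, 31)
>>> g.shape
()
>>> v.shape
(5, 23)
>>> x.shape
(23, 31)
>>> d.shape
(23, 5, 23, 23)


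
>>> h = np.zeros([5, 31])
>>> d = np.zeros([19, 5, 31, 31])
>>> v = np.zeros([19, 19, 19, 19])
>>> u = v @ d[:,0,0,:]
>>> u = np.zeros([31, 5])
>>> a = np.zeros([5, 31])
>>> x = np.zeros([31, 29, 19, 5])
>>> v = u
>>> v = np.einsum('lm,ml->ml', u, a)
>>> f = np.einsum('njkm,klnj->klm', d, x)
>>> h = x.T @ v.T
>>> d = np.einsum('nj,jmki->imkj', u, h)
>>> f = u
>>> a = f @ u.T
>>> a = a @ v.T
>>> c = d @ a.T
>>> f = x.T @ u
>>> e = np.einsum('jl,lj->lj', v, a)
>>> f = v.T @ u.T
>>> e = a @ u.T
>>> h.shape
(5, 19, 29, 5)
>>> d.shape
(5, 19, 29, 5)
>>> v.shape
(5, 31)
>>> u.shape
(31, 5)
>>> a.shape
(31, 5)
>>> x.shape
(31, 29, 19, 5)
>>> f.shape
(31, 31)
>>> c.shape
(5, 19, 29, 31)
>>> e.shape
(31, 31)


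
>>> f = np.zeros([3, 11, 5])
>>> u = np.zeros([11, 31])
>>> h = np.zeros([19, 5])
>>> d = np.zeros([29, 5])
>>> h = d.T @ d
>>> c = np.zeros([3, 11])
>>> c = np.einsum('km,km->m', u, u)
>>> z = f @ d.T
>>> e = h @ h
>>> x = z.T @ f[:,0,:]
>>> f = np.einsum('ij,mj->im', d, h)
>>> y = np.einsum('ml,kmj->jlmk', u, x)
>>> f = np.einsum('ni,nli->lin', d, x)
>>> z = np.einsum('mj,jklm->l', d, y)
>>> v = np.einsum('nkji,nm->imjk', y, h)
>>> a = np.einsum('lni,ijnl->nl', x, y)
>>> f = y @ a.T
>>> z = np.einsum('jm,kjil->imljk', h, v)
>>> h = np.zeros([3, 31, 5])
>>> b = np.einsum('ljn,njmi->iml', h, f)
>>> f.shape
(5, 31, 11, 11)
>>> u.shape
(11, 31)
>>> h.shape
(3, 31, 5)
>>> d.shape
(29, 5)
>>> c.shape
(31,)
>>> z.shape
(11, 5, 31, 5, 29)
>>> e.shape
(5, 5)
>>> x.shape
(29, 11, 5)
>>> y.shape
(5, 31, 11, 29)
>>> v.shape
(29, 5, 11, 31)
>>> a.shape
(11, 29)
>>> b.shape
(11, 11, 3)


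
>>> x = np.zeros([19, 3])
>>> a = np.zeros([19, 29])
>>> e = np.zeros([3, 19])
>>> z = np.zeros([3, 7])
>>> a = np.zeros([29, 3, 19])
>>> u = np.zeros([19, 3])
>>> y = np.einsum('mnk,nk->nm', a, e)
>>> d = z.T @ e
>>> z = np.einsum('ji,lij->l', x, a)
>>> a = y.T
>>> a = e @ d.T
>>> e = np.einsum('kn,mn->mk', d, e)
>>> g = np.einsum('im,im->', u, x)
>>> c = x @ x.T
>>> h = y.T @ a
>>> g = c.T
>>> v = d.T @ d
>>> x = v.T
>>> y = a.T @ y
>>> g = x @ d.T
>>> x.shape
(19, 19)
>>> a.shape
(3, 7)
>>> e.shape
(3, 7)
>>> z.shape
(29,)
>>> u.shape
(19, 3)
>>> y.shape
(7, 29)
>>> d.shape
(7, 19)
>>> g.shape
(19, 7)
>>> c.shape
(19, 19)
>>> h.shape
(29, 7)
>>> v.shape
(19, 19)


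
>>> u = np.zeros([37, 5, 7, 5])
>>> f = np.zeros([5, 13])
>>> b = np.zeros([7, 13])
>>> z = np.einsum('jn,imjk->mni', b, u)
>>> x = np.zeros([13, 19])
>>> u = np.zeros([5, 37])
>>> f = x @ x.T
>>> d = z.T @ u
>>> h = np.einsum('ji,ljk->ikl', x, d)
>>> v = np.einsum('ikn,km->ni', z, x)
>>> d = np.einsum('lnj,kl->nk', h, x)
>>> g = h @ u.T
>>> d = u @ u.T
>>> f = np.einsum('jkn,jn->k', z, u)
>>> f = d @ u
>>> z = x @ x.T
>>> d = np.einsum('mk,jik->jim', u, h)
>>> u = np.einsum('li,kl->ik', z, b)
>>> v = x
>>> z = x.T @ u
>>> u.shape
(13, 7)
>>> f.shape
(5, 37)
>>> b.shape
(7, 13)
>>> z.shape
(19, 7)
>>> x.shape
(13, 19)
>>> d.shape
(19, 37, 5)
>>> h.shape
(19, 37, 37)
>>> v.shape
(13, 19)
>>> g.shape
(19, 37, 5)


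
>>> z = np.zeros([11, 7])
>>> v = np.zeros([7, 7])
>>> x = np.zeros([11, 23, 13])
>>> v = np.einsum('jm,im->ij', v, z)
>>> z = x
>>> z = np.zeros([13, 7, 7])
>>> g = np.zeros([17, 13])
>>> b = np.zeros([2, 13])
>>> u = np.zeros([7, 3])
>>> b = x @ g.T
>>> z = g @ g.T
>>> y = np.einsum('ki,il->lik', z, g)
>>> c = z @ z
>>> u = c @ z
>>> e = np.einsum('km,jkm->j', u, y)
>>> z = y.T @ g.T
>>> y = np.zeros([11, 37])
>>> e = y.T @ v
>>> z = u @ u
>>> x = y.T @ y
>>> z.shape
(17, 17)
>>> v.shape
(11, 7)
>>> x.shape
(37, 37)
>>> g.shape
(17, 13)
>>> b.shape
(11, 23, 17)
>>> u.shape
(17, 17)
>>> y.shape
(11, 37)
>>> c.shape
(17, 17)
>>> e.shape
(37, 7)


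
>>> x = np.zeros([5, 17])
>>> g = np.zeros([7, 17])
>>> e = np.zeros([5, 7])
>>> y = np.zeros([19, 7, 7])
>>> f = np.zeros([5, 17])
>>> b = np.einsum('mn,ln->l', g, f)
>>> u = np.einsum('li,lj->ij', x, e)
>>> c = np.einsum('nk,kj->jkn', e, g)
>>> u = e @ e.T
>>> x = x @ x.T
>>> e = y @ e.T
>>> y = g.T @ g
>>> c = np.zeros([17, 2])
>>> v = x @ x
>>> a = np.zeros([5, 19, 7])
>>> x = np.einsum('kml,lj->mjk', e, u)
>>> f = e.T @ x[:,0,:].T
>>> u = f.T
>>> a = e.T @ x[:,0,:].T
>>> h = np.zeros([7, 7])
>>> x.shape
(7, 5, 19)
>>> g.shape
(7, 17)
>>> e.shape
(19, 7, 5)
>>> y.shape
(17, 17)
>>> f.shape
(5, 7, 7)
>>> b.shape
(5,)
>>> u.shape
(7, 7, 5)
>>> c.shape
(17, 2)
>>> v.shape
(5, 5)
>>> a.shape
(5, 7, 7)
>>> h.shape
(7, 7)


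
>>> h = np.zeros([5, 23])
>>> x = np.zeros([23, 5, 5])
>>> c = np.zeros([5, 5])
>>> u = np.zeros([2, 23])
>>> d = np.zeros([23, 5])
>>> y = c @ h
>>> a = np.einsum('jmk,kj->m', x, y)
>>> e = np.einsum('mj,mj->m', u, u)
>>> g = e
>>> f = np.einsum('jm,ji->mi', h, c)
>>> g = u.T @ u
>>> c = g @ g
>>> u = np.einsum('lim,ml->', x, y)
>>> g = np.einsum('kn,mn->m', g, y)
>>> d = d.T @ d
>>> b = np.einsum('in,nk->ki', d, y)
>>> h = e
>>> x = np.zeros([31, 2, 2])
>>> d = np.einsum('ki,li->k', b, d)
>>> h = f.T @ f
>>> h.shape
(5, 5)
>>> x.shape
(31, 2, 2)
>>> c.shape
(23, 23)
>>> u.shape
()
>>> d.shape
(23,)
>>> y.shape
(5, 23)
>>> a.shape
(5,)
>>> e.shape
(2,)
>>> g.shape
(5,)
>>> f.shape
(23, 5)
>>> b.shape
(23, 5)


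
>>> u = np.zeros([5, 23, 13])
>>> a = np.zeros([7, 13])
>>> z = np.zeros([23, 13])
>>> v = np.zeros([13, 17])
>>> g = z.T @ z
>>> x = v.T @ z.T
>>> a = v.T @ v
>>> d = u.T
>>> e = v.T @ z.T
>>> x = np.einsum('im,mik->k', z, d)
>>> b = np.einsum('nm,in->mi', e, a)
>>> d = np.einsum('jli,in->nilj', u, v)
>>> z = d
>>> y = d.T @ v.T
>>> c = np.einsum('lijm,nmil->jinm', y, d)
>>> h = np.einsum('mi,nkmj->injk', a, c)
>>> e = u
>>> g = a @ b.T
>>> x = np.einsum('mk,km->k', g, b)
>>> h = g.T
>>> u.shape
(5, 23, 13)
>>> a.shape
(17, 17)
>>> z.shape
(17, 13, 23, 5)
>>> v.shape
(13, 17)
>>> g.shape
(17, 23)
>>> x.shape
(23,)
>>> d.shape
(17, 13, 23, 5)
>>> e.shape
(5, 23, 13)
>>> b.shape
(23, 17)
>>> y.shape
(5, 23, 13, 13)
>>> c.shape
(13, 23, 17, 13)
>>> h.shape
(23, 17)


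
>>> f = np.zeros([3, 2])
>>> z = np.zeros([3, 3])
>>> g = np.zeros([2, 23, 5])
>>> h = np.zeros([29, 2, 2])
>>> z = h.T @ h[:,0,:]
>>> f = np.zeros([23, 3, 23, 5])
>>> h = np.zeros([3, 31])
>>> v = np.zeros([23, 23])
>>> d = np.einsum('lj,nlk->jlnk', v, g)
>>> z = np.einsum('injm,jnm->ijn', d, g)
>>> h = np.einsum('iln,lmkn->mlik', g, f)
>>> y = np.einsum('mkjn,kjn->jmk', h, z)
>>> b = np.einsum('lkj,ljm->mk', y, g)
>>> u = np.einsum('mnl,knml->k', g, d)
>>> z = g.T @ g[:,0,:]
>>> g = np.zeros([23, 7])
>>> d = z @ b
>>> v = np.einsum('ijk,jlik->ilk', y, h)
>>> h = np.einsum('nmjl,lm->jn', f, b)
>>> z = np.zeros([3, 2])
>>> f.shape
(23, 3, 23, 5)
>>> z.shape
(3, 2)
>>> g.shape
(23, 7)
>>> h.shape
(23, 23)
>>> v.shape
(2, 23, 23)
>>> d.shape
(5, 23, 3)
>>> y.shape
(2, 3, 23)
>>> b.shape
(5, 3)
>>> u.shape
(23,)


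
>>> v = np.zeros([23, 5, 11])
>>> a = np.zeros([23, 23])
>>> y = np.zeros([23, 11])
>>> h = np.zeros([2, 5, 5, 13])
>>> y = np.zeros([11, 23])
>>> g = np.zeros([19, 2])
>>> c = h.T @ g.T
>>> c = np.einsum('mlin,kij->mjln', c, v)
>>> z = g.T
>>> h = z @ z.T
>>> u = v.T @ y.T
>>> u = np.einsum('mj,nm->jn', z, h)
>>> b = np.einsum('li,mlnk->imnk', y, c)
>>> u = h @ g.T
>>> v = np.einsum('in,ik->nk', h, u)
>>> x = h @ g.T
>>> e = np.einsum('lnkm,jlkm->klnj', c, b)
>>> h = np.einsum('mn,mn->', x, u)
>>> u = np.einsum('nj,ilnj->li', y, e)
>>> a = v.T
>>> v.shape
(2, 19)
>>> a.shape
(19, 2)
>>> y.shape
(11, 23)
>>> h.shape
()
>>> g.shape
(19, 2)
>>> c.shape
(13, 11, 5, 19)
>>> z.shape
(2, 19)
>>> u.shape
(13, 5)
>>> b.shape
(23, 13, 5, 19)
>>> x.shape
(2, 19)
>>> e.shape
(5, 13, 11, 23)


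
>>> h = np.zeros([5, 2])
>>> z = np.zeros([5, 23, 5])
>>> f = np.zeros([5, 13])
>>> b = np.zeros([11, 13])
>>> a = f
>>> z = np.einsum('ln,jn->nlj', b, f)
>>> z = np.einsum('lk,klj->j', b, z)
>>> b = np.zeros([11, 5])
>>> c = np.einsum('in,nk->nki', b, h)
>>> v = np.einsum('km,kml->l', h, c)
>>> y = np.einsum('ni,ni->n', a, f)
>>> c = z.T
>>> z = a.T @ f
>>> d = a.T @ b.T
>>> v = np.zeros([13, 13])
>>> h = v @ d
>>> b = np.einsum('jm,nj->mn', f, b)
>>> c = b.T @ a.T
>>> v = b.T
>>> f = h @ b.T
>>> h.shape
(13, 11)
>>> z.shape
(13, 13)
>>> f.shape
(13, 13)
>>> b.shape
(13, 11)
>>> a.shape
(5, 13)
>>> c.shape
(11, 5)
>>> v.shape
(11, 13)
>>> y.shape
(5,)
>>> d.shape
(13, 11)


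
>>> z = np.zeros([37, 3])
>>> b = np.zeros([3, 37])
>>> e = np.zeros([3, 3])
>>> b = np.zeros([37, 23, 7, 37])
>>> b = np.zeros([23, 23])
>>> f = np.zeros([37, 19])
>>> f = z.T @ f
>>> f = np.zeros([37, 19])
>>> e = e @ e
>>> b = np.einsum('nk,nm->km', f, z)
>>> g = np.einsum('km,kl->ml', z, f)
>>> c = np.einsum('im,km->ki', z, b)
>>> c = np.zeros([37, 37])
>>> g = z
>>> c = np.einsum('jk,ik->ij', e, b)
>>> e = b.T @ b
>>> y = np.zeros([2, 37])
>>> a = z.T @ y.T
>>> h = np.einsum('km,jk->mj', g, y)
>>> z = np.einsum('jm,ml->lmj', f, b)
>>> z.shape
(3, 19, 37)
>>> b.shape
(19, 3)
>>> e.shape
(3, 3)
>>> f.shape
(37, 19)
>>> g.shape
(37, 3)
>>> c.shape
(19, 3)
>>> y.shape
(2, 37)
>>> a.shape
(3, 2)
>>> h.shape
(3, 2)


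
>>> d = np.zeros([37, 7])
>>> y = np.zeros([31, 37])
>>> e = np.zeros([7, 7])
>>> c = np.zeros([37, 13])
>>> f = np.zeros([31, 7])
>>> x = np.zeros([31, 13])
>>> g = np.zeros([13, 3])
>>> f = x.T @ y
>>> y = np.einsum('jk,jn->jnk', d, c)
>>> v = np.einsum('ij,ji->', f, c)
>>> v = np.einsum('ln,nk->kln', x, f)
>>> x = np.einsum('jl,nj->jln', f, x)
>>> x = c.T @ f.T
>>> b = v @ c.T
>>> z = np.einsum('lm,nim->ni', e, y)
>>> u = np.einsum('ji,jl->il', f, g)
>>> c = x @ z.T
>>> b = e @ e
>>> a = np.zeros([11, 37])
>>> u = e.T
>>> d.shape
(37, 7)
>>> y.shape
(37, 13, 7)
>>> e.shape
(7, 7)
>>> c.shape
(13, 37)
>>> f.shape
(13, 37)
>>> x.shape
(13, 13)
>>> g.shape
(13, 3)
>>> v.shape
(37, 31, 13)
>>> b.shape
(7, 7)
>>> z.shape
(37, 13)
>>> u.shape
(7, 7)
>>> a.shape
(11, 37)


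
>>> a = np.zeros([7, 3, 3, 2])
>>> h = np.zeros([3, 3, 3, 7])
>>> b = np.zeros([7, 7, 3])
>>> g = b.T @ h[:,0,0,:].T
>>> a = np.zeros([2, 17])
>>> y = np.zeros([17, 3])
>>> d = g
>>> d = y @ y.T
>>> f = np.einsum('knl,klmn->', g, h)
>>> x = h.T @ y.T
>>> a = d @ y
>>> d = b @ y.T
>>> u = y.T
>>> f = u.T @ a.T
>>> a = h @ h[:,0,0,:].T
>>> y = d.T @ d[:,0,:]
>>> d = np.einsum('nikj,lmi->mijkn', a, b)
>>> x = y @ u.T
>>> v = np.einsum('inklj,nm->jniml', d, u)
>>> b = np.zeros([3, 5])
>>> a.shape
(3, 3, 3, 3)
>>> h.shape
(3, 3, 3, 7)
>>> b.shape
(3, 5)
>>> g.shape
(3, 7, 3)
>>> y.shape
(17, 7, 17)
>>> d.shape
(7, 3, 3, 3, 3)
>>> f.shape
(17, 17)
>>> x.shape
(17, 7, 3)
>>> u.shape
(3, 17)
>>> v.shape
(3, 3, 7, 17, 3)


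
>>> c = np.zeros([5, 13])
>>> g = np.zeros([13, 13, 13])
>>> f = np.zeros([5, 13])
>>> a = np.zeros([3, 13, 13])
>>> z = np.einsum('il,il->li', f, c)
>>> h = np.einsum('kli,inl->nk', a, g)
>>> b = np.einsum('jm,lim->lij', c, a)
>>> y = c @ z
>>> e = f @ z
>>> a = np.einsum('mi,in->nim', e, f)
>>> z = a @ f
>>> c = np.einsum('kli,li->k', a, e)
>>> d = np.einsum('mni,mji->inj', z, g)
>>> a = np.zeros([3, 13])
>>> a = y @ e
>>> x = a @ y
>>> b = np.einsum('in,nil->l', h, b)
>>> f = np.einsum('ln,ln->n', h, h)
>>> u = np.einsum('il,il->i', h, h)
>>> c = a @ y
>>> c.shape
(5, 5)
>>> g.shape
(13, 13, 13)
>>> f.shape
(3,)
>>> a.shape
(5, 5)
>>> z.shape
(13, 5, 13)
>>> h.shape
(13, 3)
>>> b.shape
(5,)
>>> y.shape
(5, 5)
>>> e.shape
(5, 5)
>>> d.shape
(13, 5, 13)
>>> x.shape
(5, 5)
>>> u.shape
(13,)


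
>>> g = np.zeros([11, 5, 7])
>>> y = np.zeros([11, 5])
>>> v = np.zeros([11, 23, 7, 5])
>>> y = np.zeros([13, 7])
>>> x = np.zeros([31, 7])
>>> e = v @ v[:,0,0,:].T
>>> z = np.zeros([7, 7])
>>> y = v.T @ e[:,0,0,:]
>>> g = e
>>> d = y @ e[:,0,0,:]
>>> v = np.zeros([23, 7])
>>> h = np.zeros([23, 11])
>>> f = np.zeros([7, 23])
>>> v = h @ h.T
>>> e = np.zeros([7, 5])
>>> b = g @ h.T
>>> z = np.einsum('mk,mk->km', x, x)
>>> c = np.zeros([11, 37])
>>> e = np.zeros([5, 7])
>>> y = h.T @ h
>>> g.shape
(11, 23, 7, 11)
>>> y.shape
(11, 11)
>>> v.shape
(23, 23)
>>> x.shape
(31, 7)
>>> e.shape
(5, 7)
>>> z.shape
(7, 31)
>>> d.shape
(5, 7, 23, 11)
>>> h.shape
(23, 11)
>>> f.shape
(7, 23)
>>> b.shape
(11, 23, 7, 23)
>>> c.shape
(11, 37)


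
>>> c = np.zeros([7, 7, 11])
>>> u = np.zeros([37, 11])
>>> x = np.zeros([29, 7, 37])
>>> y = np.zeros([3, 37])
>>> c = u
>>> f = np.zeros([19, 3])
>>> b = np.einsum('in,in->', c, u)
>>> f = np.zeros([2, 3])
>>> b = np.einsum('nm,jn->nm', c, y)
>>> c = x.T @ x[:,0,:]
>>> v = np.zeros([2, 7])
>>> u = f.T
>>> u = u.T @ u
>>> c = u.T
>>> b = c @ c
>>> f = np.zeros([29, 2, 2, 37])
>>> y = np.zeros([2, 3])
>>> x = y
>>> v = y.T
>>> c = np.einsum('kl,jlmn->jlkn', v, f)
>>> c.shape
(29, 2, 3, 37)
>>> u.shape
(2, 2)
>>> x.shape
(2, 3)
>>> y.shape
(2, 3)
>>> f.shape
(29, 2, 2, 37)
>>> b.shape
(2, 2)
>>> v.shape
(3, 2)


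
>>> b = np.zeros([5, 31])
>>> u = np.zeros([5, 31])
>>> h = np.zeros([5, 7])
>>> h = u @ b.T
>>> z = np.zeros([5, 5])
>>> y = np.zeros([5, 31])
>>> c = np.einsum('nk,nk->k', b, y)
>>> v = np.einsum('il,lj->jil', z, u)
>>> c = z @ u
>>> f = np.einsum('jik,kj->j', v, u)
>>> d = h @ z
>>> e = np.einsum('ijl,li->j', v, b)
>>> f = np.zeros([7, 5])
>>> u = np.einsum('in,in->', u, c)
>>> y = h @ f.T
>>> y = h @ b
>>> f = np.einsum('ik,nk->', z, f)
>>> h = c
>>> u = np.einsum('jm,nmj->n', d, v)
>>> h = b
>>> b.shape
(5, 31)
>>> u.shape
(31,)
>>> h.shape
(5, 31)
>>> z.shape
(5, 5)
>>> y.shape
(5, 31)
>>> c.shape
(5, 31)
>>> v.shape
(31, 5, 5)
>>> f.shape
()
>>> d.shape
(5, 5)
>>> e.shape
(5,)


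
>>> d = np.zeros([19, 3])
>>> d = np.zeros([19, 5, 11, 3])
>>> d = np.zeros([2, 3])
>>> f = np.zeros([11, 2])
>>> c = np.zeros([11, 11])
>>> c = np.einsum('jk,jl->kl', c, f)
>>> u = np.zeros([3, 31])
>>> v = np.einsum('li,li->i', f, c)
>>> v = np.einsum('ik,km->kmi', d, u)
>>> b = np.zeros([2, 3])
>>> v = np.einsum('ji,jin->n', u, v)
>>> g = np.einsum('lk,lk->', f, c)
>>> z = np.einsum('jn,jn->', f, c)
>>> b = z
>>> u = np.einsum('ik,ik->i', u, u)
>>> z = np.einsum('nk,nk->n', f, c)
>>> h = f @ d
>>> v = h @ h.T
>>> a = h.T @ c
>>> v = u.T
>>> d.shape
(2, 3)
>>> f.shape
(11, 2)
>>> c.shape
(11, 2)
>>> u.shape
(3,)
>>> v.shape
(3,)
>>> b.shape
()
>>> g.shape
()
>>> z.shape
(11,)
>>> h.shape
(11, 3)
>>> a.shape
(3, 2)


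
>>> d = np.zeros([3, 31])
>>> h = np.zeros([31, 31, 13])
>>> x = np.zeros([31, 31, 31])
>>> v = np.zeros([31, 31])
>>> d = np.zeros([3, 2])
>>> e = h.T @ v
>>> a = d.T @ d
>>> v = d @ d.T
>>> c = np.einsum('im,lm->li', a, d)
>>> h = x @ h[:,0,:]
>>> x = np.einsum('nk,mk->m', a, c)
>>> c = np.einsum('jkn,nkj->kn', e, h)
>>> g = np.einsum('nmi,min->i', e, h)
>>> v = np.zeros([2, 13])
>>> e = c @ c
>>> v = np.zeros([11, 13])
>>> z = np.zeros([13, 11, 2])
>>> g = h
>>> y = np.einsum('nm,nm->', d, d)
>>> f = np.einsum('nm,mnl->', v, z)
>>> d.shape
(3, 2)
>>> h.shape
(31, 31, 13)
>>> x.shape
(3,)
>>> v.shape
(11, 13)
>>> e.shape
(31, 31)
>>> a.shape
(2, 2)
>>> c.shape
(31, 31)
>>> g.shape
(31, 31, 13)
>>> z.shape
(13, 11, 2)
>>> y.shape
()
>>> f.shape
()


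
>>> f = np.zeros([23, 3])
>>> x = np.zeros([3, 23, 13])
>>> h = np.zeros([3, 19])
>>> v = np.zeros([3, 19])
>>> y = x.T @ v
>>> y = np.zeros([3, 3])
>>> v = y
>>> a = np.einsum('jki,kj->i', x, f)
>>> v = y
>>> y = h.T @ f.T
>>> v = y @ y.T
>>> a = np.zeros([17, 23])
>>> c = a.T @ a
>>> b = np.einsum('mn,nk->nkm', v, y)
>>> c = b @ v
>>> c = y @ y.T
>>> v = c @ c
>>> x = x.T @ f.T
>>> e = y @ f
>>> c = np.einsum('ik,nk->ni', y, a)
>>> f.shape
(23, 3)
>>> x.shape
(13, 23, 23)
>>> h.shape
(3, 19)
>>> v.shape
(19, 19)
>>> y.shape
(19, 23)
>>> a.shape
(17, 23)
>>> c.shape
(17, 19)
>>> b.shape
(19, 23, 19)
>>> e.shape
(19, 3)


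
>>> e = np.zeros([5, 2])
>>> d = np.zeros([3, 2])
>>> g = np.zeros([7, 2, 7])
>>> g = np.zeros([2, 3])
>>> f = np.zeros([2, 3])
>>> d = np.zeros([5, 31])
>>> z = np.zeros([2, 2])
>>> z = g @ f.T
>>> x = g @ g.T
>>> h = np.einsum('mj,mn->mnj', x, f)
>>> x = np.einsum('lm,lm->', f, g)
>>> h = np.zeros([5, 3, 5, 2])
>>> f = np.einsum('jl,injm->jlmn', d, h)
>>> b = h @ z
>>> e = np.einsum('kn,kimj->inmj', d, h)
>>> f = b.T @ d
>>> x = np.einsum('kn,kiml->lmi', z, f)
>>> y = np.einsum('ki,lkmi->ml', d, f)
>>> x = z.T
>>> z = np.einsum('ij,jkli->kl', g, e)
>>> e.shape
(3, 31, 5, 2)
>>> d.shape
(5, 31)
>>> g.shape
(2, 3)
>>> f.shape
(2, 5, 3, 31)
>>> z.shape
(31, 5)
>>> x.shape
(2, 2)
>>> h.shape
(5, 3, 5, 2)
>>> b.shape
(5, 3, 5, 2)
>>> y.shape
(3, 2)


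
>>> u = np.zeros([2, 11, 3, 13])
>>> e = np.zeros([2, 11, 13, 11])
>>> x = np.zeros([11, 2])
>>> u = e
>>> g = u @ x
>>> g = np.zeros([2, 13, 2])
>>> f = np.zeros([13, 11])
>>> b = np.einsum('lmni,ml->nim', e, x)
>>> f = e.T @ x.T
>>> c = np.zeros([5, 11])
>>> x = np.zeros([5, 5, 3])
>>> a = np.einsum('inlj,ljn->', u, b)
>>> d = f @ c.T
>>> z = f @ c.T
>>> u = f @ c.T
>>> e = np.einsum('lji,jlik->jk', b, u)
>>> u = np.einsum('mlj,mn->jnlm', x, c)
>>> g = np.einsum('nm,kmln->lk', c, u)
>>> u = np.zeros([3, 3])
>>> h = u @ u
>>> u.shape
(3, 3)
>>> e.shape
(11, 5)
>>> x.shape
(5, 5, 3)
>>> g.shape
(5, 3)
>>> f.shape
(11, 13, 11, 11)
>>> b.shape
(13, 11, 11)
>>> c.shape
(5, 11)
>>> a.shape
()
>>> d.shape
(11, 13, 11, 5)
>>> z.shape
(11, 13, 11, 5)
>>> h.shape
(3, 3)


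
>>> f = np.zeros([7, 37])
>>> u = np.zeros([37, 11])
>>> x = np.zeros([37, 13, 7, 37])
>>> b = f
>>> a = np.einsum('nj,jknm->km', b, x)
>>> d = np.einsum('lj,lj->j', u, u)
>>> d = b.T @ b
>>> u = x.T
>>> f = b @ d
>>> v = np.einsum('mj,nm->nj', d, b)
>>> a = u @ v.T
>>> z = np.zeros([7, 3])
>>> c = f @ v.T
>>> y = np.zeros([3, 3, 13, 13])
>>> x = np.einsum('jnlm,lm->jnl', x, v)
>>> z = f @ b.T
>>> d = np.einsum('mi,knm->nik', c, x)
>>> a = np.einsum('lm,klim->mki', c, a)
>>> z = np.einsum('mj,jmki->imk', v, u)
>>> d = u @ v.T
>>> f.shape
(7, 37)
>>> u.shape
(37, 7, 13, 37)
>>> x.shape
(37, 13, 7)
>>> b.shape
(7, 37)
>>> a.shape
(7, 37, 13)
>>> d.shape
(37, 7, 13, 7)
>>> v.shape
(7, 37)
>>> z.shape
(37, 7, 13)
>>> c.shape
(7, 7)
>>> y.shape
(3, 3, 13, 13)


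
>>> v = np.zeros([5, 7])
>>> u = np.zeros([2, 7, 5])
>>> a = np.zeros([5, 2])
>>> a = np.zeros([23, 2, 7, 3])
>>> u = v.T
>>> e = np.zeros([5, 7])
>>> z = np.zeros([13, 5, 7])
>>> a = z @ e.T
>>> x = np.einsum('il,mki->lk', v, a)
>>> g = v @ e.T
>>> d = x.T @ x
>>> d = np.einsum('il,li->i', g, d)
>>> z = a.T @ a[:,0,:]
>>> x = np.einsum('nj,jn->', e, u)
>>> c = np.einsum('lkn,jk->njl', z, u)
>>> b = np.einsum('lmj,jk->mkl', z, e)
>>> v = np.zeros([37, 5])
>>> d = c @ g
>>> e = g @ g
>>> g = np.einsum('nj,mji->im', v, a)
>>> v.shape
(37, 5)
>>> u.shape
(7, 5)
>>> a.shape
(13, 5, 5)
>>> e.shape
(5, 5)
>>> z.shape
(5, 5, 5)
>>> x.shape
()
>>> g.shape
(5, 13)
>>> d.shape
(5, 7, 5)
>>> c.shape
(5, 7, 5)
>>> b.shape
(5, 7, 5)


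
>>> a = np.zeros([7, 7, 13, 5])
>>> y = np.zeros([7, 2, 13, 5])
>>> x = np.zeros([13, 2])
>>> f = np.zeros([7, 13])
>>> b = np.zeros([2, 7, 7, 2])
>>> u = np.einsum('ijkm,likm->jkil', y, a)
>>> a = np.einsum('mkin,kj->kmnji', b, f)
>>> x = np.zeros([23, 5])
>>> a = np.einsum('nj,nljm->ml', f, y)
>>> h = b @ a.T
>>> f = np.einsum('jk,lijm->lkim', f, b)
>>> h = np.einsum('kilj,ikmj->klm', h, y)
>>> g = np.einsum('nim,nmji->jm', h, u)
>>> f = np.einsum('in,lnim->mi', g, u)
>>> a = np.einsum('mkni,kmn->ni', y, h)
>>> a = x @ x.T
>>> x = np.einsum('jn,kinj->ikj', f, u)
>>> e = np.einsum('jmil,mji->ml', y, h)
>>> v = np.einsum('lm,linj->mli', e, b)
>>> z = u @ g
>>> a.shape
(23, 23)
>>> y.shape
(7, 2, 13, 5)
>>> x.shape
(13, 2, 7)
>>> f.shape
(7, 7)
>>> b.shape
(2, 7, 7, 2)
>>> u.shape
(2, 13, 7, 7)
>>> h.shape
(2, 7, 13)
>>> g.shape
(7, 13)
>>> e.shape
(2, 5)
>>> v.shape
(5, 2, 7)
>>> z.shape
(2, 13, 7, 13)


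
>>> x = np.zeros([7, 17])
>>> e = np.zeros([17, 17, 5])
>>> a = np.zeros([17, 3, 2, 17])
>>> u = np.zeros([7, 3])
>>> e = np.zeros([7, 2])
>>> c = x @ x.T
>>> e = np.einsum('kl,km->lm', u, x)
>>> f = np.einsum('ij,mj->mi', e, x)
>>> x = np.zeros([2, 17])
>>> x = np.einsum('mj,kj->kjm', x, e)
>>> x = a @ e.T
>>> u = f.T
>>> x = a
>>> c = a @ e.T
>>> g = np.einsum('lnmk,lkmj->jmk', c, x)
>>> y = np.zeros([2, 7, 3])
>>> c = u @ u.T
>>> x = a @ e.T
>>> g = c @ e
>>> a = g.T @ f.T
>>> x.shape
(17, 3, 2, 3)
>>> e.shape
(3, 17)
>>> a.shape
(17, 7)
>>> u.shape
(3, 7)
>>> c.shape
(3, 3)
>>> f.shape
(7, 3)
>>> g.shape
(3, 17)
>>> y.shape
(2, 7, 3)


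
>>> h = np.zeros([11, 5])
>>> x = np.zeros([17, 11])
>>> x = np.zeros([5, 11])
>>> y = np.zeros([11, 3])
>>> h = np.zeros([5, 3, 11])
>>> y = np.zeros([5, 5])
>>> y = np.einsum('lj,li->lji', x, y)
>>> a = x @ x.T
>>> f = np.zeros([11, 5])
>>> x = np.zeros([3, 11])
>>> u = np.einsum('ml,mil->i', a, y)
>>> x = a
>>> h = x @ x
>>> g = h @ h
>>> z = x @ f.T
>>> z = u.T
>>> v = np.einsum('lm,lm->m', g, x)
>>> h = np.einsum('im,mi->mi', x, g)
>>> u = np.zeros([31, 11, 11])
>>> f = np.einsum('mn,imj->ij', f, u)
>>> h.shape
(5, 5)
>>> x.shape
(5, 5)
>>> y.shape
(5, 11, 5)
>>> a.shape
(5, 5)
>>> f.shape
(31, 11)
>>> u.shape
(31, 11, 11)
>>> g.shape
(5, 5)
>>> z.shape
(11,)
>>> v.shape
(5,)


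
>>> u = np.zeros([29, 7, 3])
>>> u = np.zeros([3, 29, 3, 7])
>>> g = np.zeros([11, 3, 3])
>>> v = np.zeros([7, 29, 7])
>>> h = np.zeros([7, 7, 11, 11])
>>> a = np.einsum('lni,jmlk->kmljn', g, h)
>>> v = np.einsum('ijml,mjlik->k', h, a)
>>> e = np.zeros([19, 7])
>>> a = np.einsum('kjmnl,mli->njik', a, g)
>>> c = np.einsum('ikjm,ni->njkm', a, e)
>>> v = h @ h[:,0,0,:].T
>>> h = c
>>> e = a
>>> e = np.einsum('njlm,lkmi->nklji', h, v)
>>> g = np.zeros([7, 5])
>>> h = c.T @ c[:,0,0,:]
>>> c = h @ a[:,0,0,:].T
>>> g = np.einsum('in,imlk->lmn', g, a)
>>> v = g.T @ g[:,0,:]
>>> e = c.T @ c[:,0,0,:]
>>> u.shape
(3, 29, 3, 7)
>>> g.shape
(3, 7, 5)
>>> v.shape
(5, 7, 5)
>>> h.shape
(11, 7, 3, 11)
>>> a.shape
(7, 7, 3, 11)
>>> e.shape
(7, 3, 7, 7)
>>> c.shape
(11, 7, 3, 7)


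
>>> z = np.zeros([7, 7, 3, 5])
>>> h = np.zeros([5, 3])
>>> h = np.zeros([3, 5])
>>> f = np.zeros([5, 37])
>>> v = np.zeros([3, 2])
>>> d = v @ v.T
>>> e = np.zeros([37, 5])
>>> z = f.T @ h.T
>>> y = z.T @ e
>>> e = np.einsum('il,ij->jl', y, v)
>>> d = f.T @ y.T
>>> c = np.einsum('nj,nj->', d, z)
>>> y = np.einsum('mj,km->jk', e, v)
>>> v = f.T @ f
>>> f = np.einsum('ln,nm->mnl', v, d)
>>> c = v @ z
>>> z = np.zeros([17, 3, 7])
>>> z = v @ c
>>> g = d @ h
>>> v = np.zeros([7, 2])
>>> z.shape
(37, 3)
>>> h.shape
(3, 5)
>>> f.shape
(3, 37, 37)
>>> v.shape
(7, 2)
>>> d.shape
(37, 3)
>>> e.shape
(2, 5)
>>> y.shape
(5, 3)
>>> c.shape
(37, 3)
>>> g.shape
(37, 5)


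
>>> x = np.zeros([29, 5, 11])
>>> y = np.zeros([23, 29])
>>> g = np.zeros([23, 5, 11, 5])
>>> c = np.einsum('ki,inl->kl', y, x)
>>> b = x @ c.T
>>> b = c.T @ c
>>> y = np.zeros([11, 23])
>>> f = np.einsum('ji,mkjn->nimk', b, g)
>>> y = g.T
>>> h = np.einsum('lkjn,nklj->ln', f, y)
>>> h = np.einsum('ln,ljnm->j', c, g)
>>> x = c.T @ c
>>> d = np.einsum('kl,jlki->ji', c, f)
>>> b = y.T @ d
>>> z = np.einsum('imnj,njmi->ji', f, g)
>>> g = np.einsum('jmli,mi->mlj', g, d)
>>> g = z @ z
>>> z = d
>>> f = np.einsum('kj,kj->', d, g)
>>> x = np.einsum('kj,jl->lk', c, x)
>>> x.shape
(11, 23)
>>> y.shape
(5, 11, 5, 23)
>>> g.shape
(5, 5)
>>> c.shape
(23, 11)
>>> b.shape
(23, 5, 11, 5)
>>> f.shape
()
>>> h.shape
(5,)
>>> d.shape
(5, 5)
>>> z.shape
(5, 5)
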